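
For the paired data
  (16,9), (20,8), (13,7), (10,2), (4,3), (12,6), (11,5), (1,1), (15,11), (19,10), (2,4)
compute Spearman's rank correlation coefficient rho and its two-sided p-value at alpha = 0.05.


Step 1: Rank x and y separately (midranks; no ties here).
rank(x): 16->9, 20->11, 13->7, 10->4, 4->3, 12->6, 11->5, 1->1, 15->8, 19->10, 2->2
rank(y): 9->9, 8->8, 7->7, 2->2, 3->3, 6->6, 5->5, 1->1, 11->11, 10->10, 4->4
Step 2: d_i = R_x(i) - R_y(i); compute d_i^2.
  (9-9)^2=0, (11-8)^2=9, (7-7)^2=0, (4-2)^2=4, (3-3)^2=0, (6-6)^2=0, (5-5)^2=0, (1-1)^2=0, (8-11)^2=9, (10-10)^2=0, (2-4)^2=4
sum(d^2) = 26.
Step 3: rho = 1 - 6*26 / (11*(11^2 - 1)) = 1 - 156/1320 = 0.881818.
Step 4: Under H0, t = rho * sqrt((n-2)/(1-rho^2)) = 5.6097 ~ t(9).
Step 5: Two-sided p-value from the t-distribution with 9 df = 0.000330.
Step 6: alpha = 0.05. reject H0.

rho = 0.8818, p = 0.000330, reject H0 at alpha = 0.05.


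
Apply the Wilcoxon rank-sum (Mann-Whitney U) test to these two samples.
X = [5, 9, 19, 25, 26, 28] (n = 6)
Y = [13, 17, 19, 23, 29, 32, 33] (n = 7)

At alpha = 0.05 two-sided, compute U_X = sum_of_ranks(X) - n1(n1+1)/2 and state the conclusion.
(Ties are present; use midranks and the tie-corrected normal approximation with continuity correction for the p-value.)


Step 1: Combine and sort all 13 observations; assign midranks.
sorted (value, group): (5,X), (9,X), (13,Y), (17,Y), (19,X), (19,Y), (23,Y), (25,X), (26,X), (28,X), (29,Y), (32,Y), (33,Y)
ranks: 5->1, 9->2, 13->3, 17->4, 19->5.5, 19->5.5, 23->7, 25->8, 26->9, 28->10, 29->11, 32->12, 33->13
Step 2: Rank sum for X: R1 = 1 + 2 + 5.5 + 8 + 9 + 10 = 35.5.
Step 3: U_X = R1 - n1(n1+1)/2 = 35.5 - 6*7/2 = 35.5 - 21 = 14.5.
       U_Y = n1*n2 - U_X = 42 - 14.5 = 27.5.
Step 4: Ties are present, so use the tie-corrected normal approximation (with continuity correction) for the p-value.
Step 5: p-value = 0.390714; compare to alpha = 0.05. fail to reject H0.

U_X = 14.5, p = 0.390714, fail to reject H0 at alpha = 0.05.


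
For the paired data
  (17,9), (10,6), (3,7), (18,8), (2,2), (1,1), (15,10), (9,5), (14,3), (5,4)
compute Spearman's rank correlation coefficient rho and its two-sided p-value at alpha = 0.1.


Step 1: Rank x and y separately (midranks; no ties here).
rank(x): 17->9, 10->6, 3->3, 18->10, 2->2, 1->1, 15->8, 9->5, 14->7, 5->4
rank(y): 9->9, 6->6, 7->7, 8->8, 2->2, 1->1, 10->10, 5->5, 3->3, 4->4
Step 2: d_i = R_x(i) - R_y(i); compute d_i^2.
  (9-9)^2=0, (6-6)^2=0, (3-7)^2=16, (10-8)^2=4, (2-2)^2=0, (1-1)^2=0, (8-10)^2=4, (5-5)^2=0, (7-3)^2=16, (4-4)^2=0
sum(d^2) = 40.
Step 3: rho = 1 - 6*40 / (10*(10^2 - 1)) = 1 - 240/990 = 0.757576.
Step 4: Under H0, t = rho * sqrt((n-2)/(1-rho^2)) = 3.2827 ~ t(8).
Step 5: Two-sided p-value from the t-distribution with 8 df = 0.011143.
Step 6: alpha = 0.1. reject H0.

rho = 0.7576, p = 0.011143, reject H0 at alpha = 0.1.


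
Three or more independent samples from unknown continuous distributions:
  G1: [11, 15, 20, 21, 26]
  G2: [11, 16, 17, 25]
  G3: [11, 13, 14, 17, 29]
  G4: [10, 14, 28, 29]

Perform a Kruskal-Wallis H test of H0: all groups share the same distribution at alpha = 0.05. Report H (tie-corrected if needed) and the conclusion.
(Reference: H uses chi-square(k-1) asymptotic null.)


Step 1: Combine all N = 18 observations and assign midranks.
sorted (value, group, rank): (10,G4,1), (11,G1,3), (11,G2,3), (11,G3,3), (13,G3,5), (14,G3,6.5), (14,G4,6.5), (15,G1,8), (16,G2,9), (17,G2,10.5), (17,G3,10.5), (20,G1,12), (21,G1,13), (25,G2,14), (26,G1,15), (28,G4,16), (29,G3,17.5), (29,G4,17.5)
Step 2: Sum ranks within each group.
R_1 = 51 (n_1 = 5)
R_2 = 36.5 (n_2 = 4)
R_3 = 42.5 (n_3 = 5)
R_4 = 41 (n_4 = 4)
Step 3: H = 12/(N(N+1)) * sum(R_i^2/n_i) - 3(N+1)
     = 12/(18*19) * (51^2/5 + 36.5^2/4 + 42.5^2/5 + 41^2/4) - 3*19
     = 0.035088 * 1634.76 - 57
     = 0.360088.
Step 4: Ties present; correction factor C = 1 - 42/(18^3 - 18) = 0.992776. Corrected H = 0.360088 / 0.992776 = 0.362708.
Step 5: Under H0, H ~ chi^2(3); p-value = 0.947834.
Step 6: alpha = 0.05. fail to reject H0.

H = 0.3627, df = 3, p = 0.947834, fail to reject H0.


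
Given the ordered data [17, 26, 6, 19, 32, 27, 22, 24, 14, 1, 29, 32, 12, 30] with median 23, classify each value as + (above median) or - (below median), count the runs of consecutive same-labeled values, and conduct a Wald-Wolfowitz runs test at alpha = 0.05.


Step 1: Compute median = 23; label A = above, B = below.
Labels in order: BABBAABABBAABA  (n_A = 7, n_B = 7)
Step 2: Count runs R = 10.
Step 3: Under H0 (random ordering), E[R] = 2*n_A*n_B/(n_A+n_B) + 1 = 2*7*7/14 + 1 = 8.0000.
        Var[R] = 2*n_A*n_B*(2*n_A*n_B - n_A - n_B) / ((n_A+n_B)^2 * (n_A+n_B-1)) = 8232/2548 = 3.2308.
        SD[R] = 1.7974.
Step 4: Continuity-corrected z = (R - 0.5 - E[R]) / SD[R] = (10 - 0.5 - 8.0000) / 1.7974 = 0.8345.
Step 5: Two-sided p-value via normal approximation = 2*(1 - Phi(|z|)) = 0.403986.
Step 6: alpha = 0.05. fail to reject H0.

R = 10, z = 0.8345, p = 0.403986, fail to reject H0.


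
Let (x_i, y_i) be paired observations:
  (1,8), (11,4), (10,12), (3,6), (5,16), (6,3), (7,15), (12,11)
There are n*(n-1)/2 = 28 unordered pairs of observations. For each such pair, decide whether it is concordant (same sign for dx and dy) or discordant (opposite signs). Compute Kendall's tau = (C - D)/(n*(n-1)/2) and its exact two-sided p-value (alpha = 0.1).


Step 1: Enumerate the 28 unordered pairs (i,j) with i<j and classify each by sign(x_j-x_i) * sign(y_j-y_i).
  (1,2):dx=+10,dy=-4->D; (1,3):dx=+9,dy=+4->C; (1,4):dx=+2,dy=-2->D; (1,5):dx=+4,dy=+8->C
  (1,6):dx=+5,dy=-5->D; (1,7):dx=+6,dy=+7->C; (1,8):dx=+11,dy=+3->C; (2,3):dx=-1,dy=+8->D
  (2,4):dx=-8,dy=+2->D; (2,5):dx=-6,dy=+12->D; (2,6):dx=-5,dy=-1->C; (2,7):dx=-4,dy=+11->D
  (2,8):dx=+1,dy=+7->C; (3,4):dx=-7,dy=-6->C; (3,5):dx=-5,dy=+4->D; (3,6):dx=-4,dy=-9->C
  (3,7):dx=-3,dy=+3->D; (3,8):dx=+2,dy=-1->D; (4,5):dx=+2,dy=+10->C; (4,6):dx=+3,dy=-3->D
  (4,7):dx=+4,dy=+9->C; (4,8):dx=+9,dy=+5->C; (5,6):dx=+1,dy=-13->D; (5,7):dx=+2,dy=-1->D
  (5,8):dx=+7,dy=-5->D; (6,7):dx=+1,dy=+12->C; (6,8):dx=+6,dy=+8->C; (7,8):dx=+5,dy=-4->D
Step 2: C = 13, D = 15, total pairs = 28.
Step 3: tau = (C - D)/(n(n-1)/2) = (13 - 15)/28 = -0.071429.
Step 4: Exact two-sided p-value (enumerate n! = 40320 permutations of y under H0): p = 0.904861.
Step 5: alpha = 0.1. fail to reject H0.

tau_b = -0.0714 (C=13, D=15), p = 0.904861, fail to reject H0.


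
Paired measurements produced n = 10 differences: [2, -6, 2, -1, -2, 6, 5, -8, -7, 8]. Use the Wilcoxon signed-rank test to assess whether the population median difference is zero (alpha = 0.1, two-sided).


Step 1: Drop any zero differences (none here) and take |d_i|.
|d| = [2, 6, 2, 1, 2, 6, 5, 8, 7, 8]
Step 2: Midrank |d_i| (ties get averaged ranks).
ranks: |2|->3, |6|->6.5, |2|->3, |1|->1, |2|->3, |6|->6.5, |5|->5, |8|->9.5, |7|->8, |8|->9.5
Step 3: Attach original signs; sum ranks with positive sign and with negative sign.
W+ = 3 + 3 + 6.5 + 5 + 9.5 = 27
W- = 6.5 + 1 + 3 + 9.5 + 8 = 28
(Check: W+ + W- = 55 should equal n(n+1)/2 = 55.)
Step 4: Test statistic W = min(W+, W-) = 27.
Step 5: Ties in |d|, so use the tie-corrected normal approximation.
        E[W] = n(n+1)/4 = 10*11/4 = 27.5.
        Tie groups: |d|=2 (t=3), |d|=6 (t=2), |d|=8 (t=2); sum(t^3 - t) = 36.
        Var[W] = n(n+1)(2n+1)/24 - sum(t^3-t)/48 = 2310/24 - 36/48 = 95.5.
        z = (W - E[W]) / sqrt(Var[W]) = (27 - 27.5) / 9.7724 = -0.0512.
        Two-sided p = 2*Phi(z) = 0.959194.
Step 6: alpha = 0.1. fail to reject H0.

W+ = 27, W- = 28, W = min = 27, p = 0.959194, fail to reject H0.


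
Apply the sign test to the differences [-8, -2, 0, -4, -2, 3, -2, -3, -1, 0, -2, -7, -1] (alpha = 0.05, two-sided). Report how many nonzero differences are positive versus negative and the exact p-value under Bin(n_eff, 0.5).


Step 1: Discard zero differences. Original n = 13; n_eff = number of nonzero differences = 11.
Nonzero differences (with sign): -8, -2, -4, -2, +3, -2, -3, -1, -2, -7, -1
Step 2: Count signs: positive = 1, negative = 10.
Step 3: Under H0: P(positive) = 0.5, so the number of positives S ~ Bin(11, 0.5).
Step 4: Two-sided exact p-value = sum of Bin(11,0.5) probabilities at or below the observed probability = 0.011719.
Step 5: alpha = 0.05. reject H0.

n_eff = 11, pos = 1, neg = 10, p = 0.011719, reject H0.


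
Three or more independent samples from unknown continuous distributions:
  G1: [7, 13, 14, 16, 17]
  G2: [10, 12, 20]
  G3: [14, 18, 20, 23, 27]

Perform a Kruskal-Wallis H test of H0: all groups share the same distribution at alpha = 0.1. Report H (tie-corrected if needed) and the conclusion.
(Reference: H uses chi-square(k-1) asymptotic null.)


Step 1: Combine all N = 13 observations and assign midranks.
sorted (value, group, rank): (7,G1,1), (10,G2,2), (12,G2,3), (13,G1,4), (14,G1,5.5), (14,G3,5.5), (16,G1,7), (17,G1,8), (18,G3,9), (20,G2,10.5), (20,G3,10.5), (23,G3,12), (27,G3,13)
Step 2: Sum ranks within each group.
R_1 = 25.5 (n_1 = 5)
R_2 = 15.5 (n_2 = 3)
R_3 = 50 (n_3 = 5)
Step 3: H = 12/(N(N+1)) * sum(R_i^2/n_i) - 3(N+1)
     = 12/(13*14) * (25.5^2/5 + 15.5^2/3 + 50^2/5) - 3*14
     = 0.065934 * 710.133 - 42
     = 4.821978.
Step 4: Ties present; correction factor C = 1 - 12/(13^3 - 13) = 0.994505. Corrected H = 4.821978 / 0.994505 = 4.848619.
Step 5: Under H0, H ~ chi^2(2); p-value = 0.088539.
Step 6: alpha = 0.1. reject H0.

H = 4.8486, df = 2, p = 0.088539, reject H0.


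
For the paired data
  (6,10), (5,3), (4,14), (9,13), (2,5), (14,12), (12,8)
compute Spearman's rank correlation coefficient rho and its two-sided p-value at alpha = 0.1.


Step 1: Rank x and y separately (midranks; no ties here).
rank(x): 6->4, 5->3, 4->2, 9->5, 2->1, 14->7, 12->6
rank(y): 10->4, 3->1, 14->7, 13->6, 5->2, 12->5, 8->3
Step 2: d_i = R_x(i) - R_y(i); compute d_i^2.
  (4-4)^2=0, (3-1)^2=4, (2-7)^2=25, (5-6)^2=1, (1-2)^2=1, (7-5)^2=4, (6-3)^2=9
sum(d^2) = 44.
Step 3: rho = 1 - 6*44 / (7*(7^2 - 1)) = 1 - 264/336 = 0.214286.
Step 4: Under H0, t = rho * sqrt((n-2)/(1-rho^2)) = 0.4906 ~ t(5).
Step 5: Two-sided p-value from the t-distribution with 5 df = 0.644512.
Step 6: alpha = 0.1. fail to reject H0.

rho = 0.2143, p = 0.644512, fail to reject H0 at alpha = 0.1.


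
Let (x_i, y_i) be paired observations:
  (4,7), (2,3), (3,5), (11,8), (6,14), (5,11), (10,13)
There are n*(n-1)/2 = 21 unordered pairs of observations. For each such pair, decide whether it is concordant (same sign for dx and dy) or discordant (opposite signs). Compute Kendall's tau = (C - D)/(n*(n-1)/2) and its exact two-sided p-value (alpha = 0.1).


Step 1: Enumerate the 21 unordered pairs (i,j) with i<j and classify each by sign(x_j-x_i) * sign(y_j-y_i).
  (1,2):dx=-2,dy=-4->C; (1,3):dx=-1,dy=-2->C; (1,4):dx=+7,dy=+1->C; (1,5):dx=+2,dy=+7->C
  (1,6):dx=+1,dy=+4->C; (1,7):dx=+6,dy=+6->C; (2,3):dx=+1,dy=+2->C; (2,4):dx=+9,dy=+5->C
  (2,5):dx=+4,dy=+11->C; (2,6):dx=+3,dy=+8->C; (2,7):dx=+8,dy=+10->C; (3,4):dx=+8,dy=+3->C
  (3,5):dx=+3,dy=+9->C; (3,6):dx=+2,dy=+6->C; (3,7):dx=+7,dy=+8->C; (4,5):dx=-5,dy=+6->D
  (4,6):dx=-6,dy=+3->D; (4,7):dx=-1,dy=+5->D; (5,6):dx=-1,dy=-3->C; (5,7):dx=+4,dy=-1->D
  (6,7):dx=+5,dy=+2->C
Step 2: C = 17, D = 4, total pairs = 21.
Step 3: tau = (C - D)/(n(n-1)/2) = (17 - 4)/21 = 0.619048.
Step 4: Exact two-sided p-value (enumerate n! = 5040 permutations of y under H0): p = 0.069048.
Step 5: alpha = 0.1. reject H0.

tau_b = 0.6190 (C=17, D=4), p = 0.069048, reject H0.


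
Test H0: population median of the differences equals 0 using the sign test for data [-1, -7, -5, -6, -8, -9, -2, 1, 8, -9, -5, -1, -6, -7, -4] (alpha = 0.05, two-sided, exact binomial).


Step 1: Discard zero differences. Original n = 15; n_eff = number of nonzero differences = 15.
Nonzero differences (with sign): -1, -7, -5, -6, -8, -9, -2, +1, +8, -9, -5, -1, -6, -7, -4
Step 2: Count signs: positive = 2, negative = 13.
Step 3: Under H0: P(positive) = 0.5, so the number of positives S ~ Bin(15, 0.5).
Step 4: Two-sided exact p-value = sum of Bin(15,0.5) probabilities at or below the observed probability = 0.007385.
Step 5: alpha = 0.05. reject H0.

n_eff = 15, pos = 2, neg = 13, p = 0.007385, reject H0.


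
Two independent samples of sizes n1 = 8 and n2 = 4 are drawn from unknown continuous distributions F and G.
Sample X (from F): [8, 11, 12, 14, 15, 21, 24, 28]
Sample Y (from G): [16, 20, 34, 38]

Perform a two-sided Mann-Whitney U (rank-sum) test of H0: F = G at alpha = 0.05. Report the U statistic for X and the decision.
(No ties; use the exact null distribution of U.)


Step 1: Combine and sort all 12 observations; assign midranks.
sorted (value, group): (8,X), (11,X), (12,X), (14,X), (15,X), (16,Y), (20,Y), (21,X), (24,X), (28,X), (34,Y), (38,Y)
ranks: 8->1, 11->2, 12->3, 14->4, 15->5, 16->6, 20->7, 21->8, 24->9, 28->10, 34->11, 38->12
Step 2: Rank sum for X: R1 = 1 + 2 + 3 + 4 + 5 + 8 + 9 + 10 = 42.
Step 3: U_X = R1 - n1(n1+1)/2 = 42 - 8*9/2 = 42 - 36 = 6.
       U_Y = n1*n2 - U_X = 32 - 6 = 26.
Step 4: No ties, so the exact null distribution of U (based on enumerating the C(12,8) = 495 equally likely rank assignments) gives the two-sided p-value.
Step 5: p-value = 0.109091; compare to alpha = 0.05. fail to reject H0.

U_X = 6, p = 0.109091, fail to reject H0 at alpha = 0.05.


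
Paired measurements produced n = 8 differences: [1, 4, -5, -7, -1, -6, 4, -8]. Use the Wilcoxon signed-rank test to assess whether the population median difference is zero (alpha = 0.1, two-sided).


Step 1: Drop any zero differences (none here) and take |d_i|.
|d| = [1, 4, 5, 7, 1, 6, 4, 8]
Step 2: Midrank |d_i| (ties get averaged ranks).
ranks: |1|->1.5, |4|->3.5, |5|->5, |7|->7, |1|->1.5, |6|->6, |4|->3.5, |8|->8
Step 3: Attach original signs; sum ranks with positive sign and with negative sign.
W+ = 1.5 + 3.5 + 3.5 = 8.5
W- = 5 + 7 + 1.5 + 6 + 8 = 27.5
(Check: W+ + W- = 36 should equal n(n+1)/2 = 36.)
Step 4: Test statistic W = min(W+, W-) = 8.5.
Step 5: Ties in |d|, so use the tie-corrected normal approximation.
        E[W] = n(n+1)/4 = 8*9/4 = 18.
        Tie groups: |d|=1 (t=2), |d|=4 (t=2); sum(t^3 - t) = 12.
        Var[W] = n(n+1)(2n+1)/24 - sum(t^3-t)/48 = 1224/24 - 12/48 = 50.75.
        z = (W - E[W]) / sqrt(Var[W]) = (8.5 - 18) / 7.1239 = -1.3335.
        Two-sided p = 2*Phi(z) = 0.182355.
Step 6: alpha = 0.1. fail to reject H0.

W+ = 8.5, W- = 27.5, W = min = 8.5, p = 0.182355, fail to reject H0.


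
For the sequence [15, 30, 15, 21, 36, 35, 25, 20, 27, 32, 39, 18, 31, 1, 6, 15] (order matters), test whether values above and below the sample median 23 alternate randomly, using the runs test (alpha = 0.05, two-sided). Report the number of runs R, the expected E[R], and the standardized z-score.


Step 1: Compute median = 23; label A = above, B = below.
Labels in order: BABBAAABAAABABBB  (n_A = 8, n_B = 8)
Step 2: Count runs R = 9.
Step 3: Under H0 (random ordering), E[R] = 2*n_A*n_B/(n_A+n_B) + 1 = 2*8*8/16 + 1 = 9.0000.
        Var[R] = 2*n_A*n_B*(2*n_A*n_B - n_A - n_B) / ((n_A+n_B)^2 * (n_A+n_B-1)) = 14336/3840 = 3.7333.
        SD[R] = 1.9322.
Step 4: R = E[R], so z = 0 with no continuity correction.
Step 5: Two-sided p-value via normal approximation = 2*(1 - Phi(|z|)) = 1.000000.
Step 6: alpha = 0.05. fail to reject H0.

R = 9, z = 0.0000, p = 1.000000, fail to reject H0.


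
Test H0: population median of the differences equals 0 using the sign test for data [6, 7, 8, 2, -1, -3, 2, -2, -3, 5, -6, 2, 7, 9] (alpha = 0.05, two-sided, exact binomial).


Step 1: Discard zero differences. Original n = 14; n_eff = number of nonzero differences = 14.
Nonzero differences (with sign): +6, +7, +8, +2, -1, -3, +2, -2, -3, +5, -6, +2, +7, +9
Step 2: Count signs: positive = 9, negative = 5.
Step 3: Under H0: P(positive) = 0.5, so the number of positives S ~ Bin(14, 0.5).
Step 4: Two-sided exact p-value = sum of Bin(14,0.5) probabilities at or below the observed probability = 0.423950.
Step 5: alpha = 0.05. fail to reject H0.

n_eff = 14, pos = 9, neg = 5, p = 0.423950, fail to reject H0.


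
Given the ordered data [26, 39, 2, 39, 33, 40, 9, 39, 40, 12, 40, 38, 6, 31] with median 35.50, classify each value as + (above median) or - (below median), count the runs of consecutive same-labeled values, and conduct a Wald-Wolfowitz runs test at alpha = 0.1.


Step 1: Compute median = 35.50; label A = above, B = below.
Labels in order: BABABABAABAABB  (n_A = 7, n_B = 7)
Step 2: Count runs R = 11.
Step 3: Under H0 (random ordering), E[R] = 2*n_A*n_B/(n_A+n_B) + 1 = 2*7*7/14 + 1 = 8.0000.
        Var[R] = 2*n_A*n_B*(2*n_A*n_B - n_A - n_B) / ((n_A+n_B)^2 * (n_A+n_B-1)) = 8232/2548 = 3.2308.
        SD[R] = 1.7974.
Step 4: Continuity-corrected z = (R - 0.5 - E[R]) / SD[R] = (11 - 0.5 - 8.0000) / 1.7974 = 1.3909.
Step 5: Two-sided p-value via normal approximation = 2*(1 - Phi(|z|)) = 0.164264.
Step 6: alpha = 0.1. fail to reject H0.

R = 11, z = 1.3909, p = 0.164264, fail to reject H0.


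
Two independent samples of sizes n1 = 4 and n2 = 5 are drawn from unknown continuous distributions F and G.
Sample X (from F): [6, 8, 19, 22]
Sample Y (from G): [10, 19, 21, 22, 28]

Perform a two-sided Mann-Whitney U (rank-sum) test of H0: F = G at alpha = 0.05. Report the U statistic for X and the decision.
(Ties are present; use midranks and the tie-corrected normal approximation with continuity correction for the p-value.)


Step 1: Combine and sort all 9 observations; assign midranks.
sorted (value, group): (6,X), (8,X), (10,Y), (19,X), (19,Y), (21,Y), (22,X), (22,Y), (28,Y)
ranks: 6->1, 8->2, 10->3, 19->4.5, 19->4.5, 21->6, 22->7.5, 22->7.5, 28->9
Step 2: Rank sum for X: R1 = 1 + 2 + 4.5 + 7.5 = 15.
Step 3: U_X = R1 - n1(n1+1)/2 = 15 - 4*5/2 = 15 - 10 = 5.
       U_Y = n1*n2 - U_X = 20 - 5 = 15.
Step 4: Ties are present, so use the tie-corrected normal approximation (with continuity correction) for the p-value.
Step 5: p-value = 0.266322; compare to alpha = 0.05. fail to reject H0.

U_X = 5, p = 0.266322, fail to reject H0 at alpha = 0.05.


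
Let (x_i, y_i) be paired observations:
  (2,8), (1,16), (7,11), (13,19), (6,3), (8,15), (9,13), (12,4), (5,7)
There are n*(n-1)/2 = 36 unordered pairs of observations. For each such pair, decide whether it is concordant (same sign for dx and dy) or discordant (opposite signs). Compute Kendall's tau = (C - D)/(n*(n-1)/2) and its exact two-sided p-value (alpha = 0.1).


Step 1: Enumerate the 36 unordered pairs (i,j) with i<j and classify each by sign(x_j-x_i) * sign(y_j-y_i).
  (1,2):dx=-1,dy=+8->D; (1,3):dx=+5,dy=+3->C; (1,4):dx=+11,dy=+11->C; (1,5):dx=+4,dy=-5->D
  (1,6):dx=+6,dy=+7->C; (1,7):dx=+7,dy=+5->C; (1,8):dx=+10,dy=-4->D; (1,9):dx=+3,dy=-1->D
  (2,3):dx=+6,dy=-5->D; (2,4):dx=+12,dy=+3->C; (2,5):dx=+5,dy=-13->D; (2,6):dx=+7,dy=-1->D
  (2,7):dx=+8,dy=-3->D; (2,8):dx=+11,dy=-12->D; (2,9):dx=+4,dy=-9->D; (3,4):dx=+6,dy=+8->C
  (3,5):dx=-1,dy=-8->C; (3,6):dx=+1,dy=+4->C; (3,7):dx=+2,dy=+2->C; (3,8):dx=+5,dy=-7->D
  (3,9):dx=-2,dy=-4->C; (4,5):dx=-7,dy=-16->C; (4,6):dx=-5,dy=-4->C; (4,7):dx=-4,dy=-6->C
  (4,8):dx=-1,dy=-15->C; (4,9):dx=-8,dy=-12->C; (5,6):dx=+2,dy=+12->C; (5,7):dx=+3,dy=+10->C
  (5,8):dx=+6,dy=+1->C; (5,9):dx=-1,dy=+4->D; (6,7):dx=+1,dy=-2->D; (6,8):dx=+4,dy=-11->D
  (6,9):dx=-3,dy=-8->C; (7,8):dx=+3,dy=-9->D; (7,9):dx=-4,dy=-6->C; (8,9):dx=-7,dy=+3->D
Step 2: C = 20, D = 16, total pairs = 36.
Step 3: tau = (C - D)/(n(n-1)/2) = (20 - 16)/36 = 0.111111.
Step 4: Exact two-sided p-value (enumerate n! = 362880 permutations of y under H0): p = 0.761414.
Step 5: alpha = 0.1. fail to reject H0.

tau_b = 0.1111 (C=20, D=16), p = 0.761414, fail to reject H0.


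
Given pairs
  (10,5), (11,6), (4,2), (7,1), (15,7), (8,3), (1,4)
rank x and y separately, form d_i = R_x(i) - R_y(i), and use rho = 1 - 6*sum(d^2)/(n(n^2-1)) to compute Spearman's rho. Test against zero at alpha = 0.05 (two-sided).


Step 1: Rank x and y separately (midranks; no ties here).
rank(x): 10->5, 11->6, 4->2, 7->3, 15->7, 8->4, 1->1
rank(y): 5->5, 6->6, 2->2, 1->1, 7->7, 3->3, 4->4
Step 2: d_i = R_x(i) - R_y(i); compute d_i^2.
  (5-5)^2=0, (6-6)^2=0, (2-2)^2=0, (3-1)^2=4, (7-7)^2=0, (4-3)^2=1, (1-4)^2=9
sum(d^2) = 14.
Step 3: rho = 1 - 6*14 / (7*(7^2 - 1)) = 1 - 84/336 = 0.750000.
Step 4: Under H0, t = rho * sqrt((n-2)/(1-rho^2)) = 2.5355 ~ t(5).
Step 5: Two-sided p-value from the t-distribution with 5 df = 0.052181.
Step 6: alpha = 0.05. fail to reject H0.

rho = 0.7500, p = 0.052181, fail to reject H0 at alpha = 0.05.


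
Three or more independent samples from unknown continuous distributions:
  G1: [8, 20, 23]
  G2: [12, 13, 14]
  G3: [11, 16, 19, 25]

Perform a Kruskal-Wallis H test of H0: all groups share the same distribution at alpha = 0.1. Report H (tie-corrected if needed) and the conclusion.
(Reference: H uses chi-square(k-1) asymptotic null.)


Step 1: Combine all N = 10 observations and assign midranks.
sorted (value, group, rank): (8,G1,1), (11,G3,2), (12,G2,3), (13,G2,4), (14,G2,5), (16,G3,6), (19,G3,7), (20,G1,8), (23,G1,9), (25,G3,10)
Step 2: Sum ranks within each group.
R_1 = 18 (n_1 = 3)
R_2 = 12 (n_2 = 3)
R_3 = 25 (n_3 = 4)
Step 3: H = 12/(N(N+1)) * sum(R_i^2/n_i) - 3(N+1)
     = 12/(10*11) * (18^2/3 + 12^2/3 + 25^2/4) - 3*11
     = 0.109091 * 312.25 - 33
     = 1.063636.
Step 4: No ties, so H is used without correction.
Step 5: Under H0, H ~ chi^2(2); p-value = 0.587536.
Step 6: alpha = 0.1. fail to reject H0.

H = 1.0636, df = 2, p = 0.587536, fail to reject H0.


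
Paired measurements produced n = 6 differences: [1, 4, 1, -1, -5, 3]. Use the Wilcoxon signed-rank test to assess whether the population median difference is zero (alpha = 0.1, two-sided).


Step 1: Drop any zero differences (none here) and take |d_i|.
|d| = [1, 4, 1, 1, 5, 3]
Step 2: Midrank |d_i| (ties get averaged ranks).
ranks: |1|->2, |4|->5, |1|->2, |1|->2, |5|->6, |3|->4
Step 3: Attach original signs; sum ranks with positive sign and with negative sign.
W+ = 2 + 5 + 2 + 4 = 13
W- = 2 + 6 = 8
(Check: W+ + W- = 21 should equal n(n+1)/2 = 21.)
Step 4: Test statistic W = min(W+, W-) = 8.
Step 5: Ties in |d|, so use the tie-corrected normal approximation.
        E[W] = n(n+1)/4 = 6*7/4 = 10.5.
        Tie groups: |d|=1 (t=3); sum(t^3 - t) = 24.
        Var[W] = n(n+1)(2n+1)/24 - sum(t^3-t)/48 = 546/24 - 24/48 = 22.25.
        z = (W - E[W]) / sqrt(Var[W]) = (8 - 10.5) / 4.7170 = -0.5300.
        Two-sided p = 2*Phi(z) = 0.596113.
Step 6: alpha = 0.1. fail to reject H0.

W+ = 13, W- = 8, W = min = 8, p = 0.596113, fail to reject H0.


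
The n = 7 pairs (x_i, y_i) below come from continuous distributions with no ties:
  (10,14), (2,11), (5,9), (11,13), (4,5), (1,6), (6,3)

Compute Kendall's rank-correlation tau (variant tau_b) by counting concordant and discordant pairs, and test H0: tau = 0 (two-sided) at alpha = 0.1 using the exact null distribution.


Step 1: Enumerate the 21 unordered pairs (i,j) with i<j and classify each by sign(x_j-x_i) * sign(y_j-y_i).
  (1,2):dx=-8,dy=-3->C; (1,3):dx=-5,dy=-5->C; (1,4):dx=+1,dy=-1->D; (1,5):dx=-6,dy=-9->C
  (1,6):dx=-9,dy=-8->C; (1,7):dx=-4,dy=-11->C; (2,3):dx=+3,dy=-2->D; (2,4):dx=+9,dy=+2->C
  (2,5):dx=+2,dy=-6->D; (2,6):dx=-1,dy=-5->C; (2,7):dx=+4,dy=-8->D; (3,4):dx=+6,dy=+4->C
  (3,5):dx=-1,dy=-4->C; (3,6):dx=-4,dy=-3->C; (3,7):dx=+1,dy=-6->D; (4,5):dx=-7,dy=-8->C
  (4,6):dx=-10,dy=-7->C; (4,7):dx=-5,dy=-10->C; (5,6):dx=-3,dy=+1->D; (5,7):dx=+2,dy=-2->D
  (6,7):dx=+5,dy=-3->D
Step 2: C = 13, D = 8, total pairs = 21.
Step 3: tau = (C - D)/(n(n-1)/2) = (13 - 8)/21 = 0.238095.
Step 4: Exact two-sided p-value (enumerate n! = 5040 permutations of y under H0): p = 0.561905.
Step 5: alpha = 0.1. fail to reject H0.

tau_b = 0.2381 (C=13, D=8), p = 0.561905, fail to reject H0.


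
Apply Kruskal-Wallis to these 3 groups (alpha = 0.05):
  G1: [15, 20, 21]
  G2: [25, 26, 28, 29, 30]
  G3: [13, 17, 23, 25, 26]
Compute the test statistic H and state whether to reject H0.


Step 1: Combine all N = 13 observations and assign midranks.
sorted (value, group, rank): (13,G3,1), (15,G1,2), (17,G3,3), (20,G1,4), (21,G1,5), (23,G3,6), (25,G2,7.5), (25,G3,7.5), (26,G2,9.5), (26,G3,9.5), (28,G2,11), (29,G2,12), (30,G2,13)
Step 2: Sum ranks within each group.
R_1 = 11 (n_1 = 3)
R_2 = 53 (n_2 = 5)
R_3 = 27 (n_3 = 5)
Step 3: H = 12/(N(N+1)) * sum(R_i^2/n_i) - 3(N+1)
     = 12/(13*14) * (11^2/3 + 53^2/5 + 27^2/5) - 3*14
     = 0.065934 * 747.933 - 42
     = 7.314286.
Step 4: Ties present; correction factor C = 1 - 12/(13^3 - 13) = 0.994505. Corrected H = 7.314286 / 0.994505 = 7.354696.
Step 5: Under H0, H ~ chi^2(2); p-value = 0.025290.
Step 6: alpha = 0.05. reject H0.

H = 7.3547, df = 2, p = 0.025290, reject H0.


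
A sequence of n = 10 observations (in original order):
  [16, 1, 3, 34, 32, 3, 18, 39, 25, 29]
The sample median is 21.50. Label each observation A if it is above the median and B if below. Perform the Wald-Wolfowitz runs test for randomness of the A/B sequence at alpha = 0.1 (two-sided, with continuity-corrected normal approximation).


Step 1: Compute median = 21.50; label A = above, B = below.
Labels in order: BBBAABBAAA  (n_A = 5, n_B = 5)
Step 2: Count runs R = 4.
Step 3: Under H0 (random ordering), E[R] = 2*n_A*n_B/(n_A+n_B) + 1 = 2*5*5/10 + 1 = 6.0000.
        Var[R] = 2*n_A*n_B*(2*n_A*n_B - n_A - n_B) / ((n_A+n_B)^2 * (n_A+n_B-1)) = 2000/900 = 2.2222.
        SD[R] = 1.4907.
Step 4: Continuity-corrected z = (R + 0.5 - E[R]) / SD[R] = (4 + 0.5 - 6.0000) / 1.4907 = -1.0062.
Step 5: Two-sided p-value via normal approximation = 2*(1 - Phi(|z|)) = 0.314305.
Step 6: alpha = 0.1. fail to reject H0.

R = 4, z = -1.0062, p = 0.314305, fail to reject H0.


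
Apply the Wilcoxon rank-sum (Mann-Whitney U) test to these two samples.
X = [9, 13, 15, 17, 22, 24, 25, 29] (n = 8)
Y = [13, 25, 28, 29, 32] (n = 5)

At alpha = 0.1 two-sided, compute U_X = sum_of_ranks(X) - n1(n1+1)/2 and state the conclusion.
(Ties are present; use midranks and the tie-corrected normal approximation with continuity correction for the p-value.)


Step 1: Combine and sort all 13 observations; assign midranks.
sorted (value, group): (9,X), (13,X), (13,Y), (15,X), (17,X), (22,X), (24,X), (25,X), (25,Y), (28,Y), (29,X), (29,Y), (32,Y)
ranks: 9->1, 13->2.5, 13->2.5, 15->4, 17->5, 22->6, 24->7, 25->8.5, 25->8.5, 28->10, 29->11.5, 29->11.5, 32->13
Step 2: Rank sum for X: R1 = 1 + 2.5 + 4 + 5 + 6 + 7 + 8.5 + 11.5 = 45.5.
Step 3: U_X = R1 - n1(n1+1)/2 = 45.5 - 8*9/2 = 45.5 - 36 = 9.5.
       U_Y = n1*n2 - U_X = 40 - 9.5 = 30.5.
Step 4: Ties are present, so use the tie-corrected normal approximation (with continuity correction) for the p-value.
Step 5: p-value = 0.141583; compare to alpha = 0.1. fail to reject H0.

U_X = 9.5, p = 0.141583, fail to reject H0 at alpha = 0.1.


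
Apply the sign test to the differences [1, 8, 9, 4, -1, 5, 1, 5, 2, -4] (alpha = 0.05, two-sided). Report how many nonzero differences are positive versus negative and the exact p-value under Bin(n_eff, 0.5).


Step 1: Discard zero differences. Original n = 10; n_eff = number of nonzero differences = 10.
Nonzero differences (with sign): +1, +8, +9, +4, -1, +5, +1, +5, +2, -4
Step 2: Count signs: positive = 8, negative = 2.
Step 3: Under H0: P(positive) = 0.5, so the number of positives S ~ Bin(10, 0.5).
Step 4: Two-sided exact p-value = sum of Bin(10,0.5) probabilities at or below the observed probability = 0.109375.
Step 5: alpha = 0.05. fail to reject H0.

n_eff = 10, pos = 8, neg = 2, p = 0.109375, fail to reject H0.


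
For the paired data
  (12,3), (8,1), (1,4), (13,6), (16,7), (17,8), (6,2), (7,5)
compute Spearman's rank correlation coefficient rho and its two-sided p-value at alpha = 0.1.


Step 1: Rank x and y separately (midranks; no ties here).
rank(x): 12->5, 8->4, 1->1, 13->6, 16->7, 17->8, 6->2, 7->3
rank(y): 3->3, 1->1, 4->4, 6->6, 7->7, 8->8, 2->2, 5->5
Step 2: d_i = R_x(i) - R_y(i); compute d_i^2.
  (5-3)^2=4, (4-1)^2=9, (1-4)^2=9, (6-6)^2=0, (7-7)^2=0, (8-8)^2=0, (2-2)^2=0, (3-5)^2=4
sum(d^2) = 26.
Step 3: rho = 1 - 6*26 / (8*(8^2 - 1)) = 1 - 156/504 = 0.690476.
Step 4: Under H0, t = rho * sqrt((n-2)/(1-rho^2)) = 2.3382 ~ t(6).
Step 5: Two-sided p-value from the t-distribution with 6 df = 0.057990.
Step 6: alpha = 0.1. reject H0.

rho = 0.6905, p = 0.057990, reject H0 at alpha = 0.1.


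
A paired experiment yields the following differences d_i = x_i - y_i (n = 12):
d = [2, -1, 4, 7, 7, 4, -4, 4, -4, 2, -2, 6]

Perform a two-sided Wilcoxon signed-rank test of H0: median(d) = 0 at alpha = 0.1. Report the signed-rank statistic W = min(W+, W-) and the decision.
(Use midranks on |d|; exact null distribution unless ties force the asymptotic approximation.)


Step 1: Drop any zero differences (none here) and take |d_i|.
|d| = [2, 1, 4, 7, 7, 4, 4, 4, 4, 2, 2, 6]
Step 2: Midrank |d_i| (ties get averaged ranks).
ranks: |2|->3, |1|->1, |4|->7, |7|->11.5, |7|->11.5, |4|->7, |4|->7, |4|->7, |4|->7, |2|->3, |2|->3, |6|->10
Step 3: Attach original signs; sum ranks with positive sign and with negative sign.
W+ = 3 + 7 + 11.5 + 11.5 + 7 + 7 + 3 + 10 = 60
W- = 1 + 7 + 7 + 3 = 18
(Check: W+ + W- = 78 should equal n(n+1)/2 = 78.)
Step 4: Test statistic W = min(W+, W-) = 18.
Step 5: Ties in |d|, so use the tie-corrected normal approximation.
        E[W] = n(n+1)/4 = 12*13/4 = 39.
        Tie groups: |d|=2 (t=3), |d|=4 (t=5), |d|=7 (t=2); sum(t^3 - t) = 150.
        Var[W] = n(n+1)(2n+1)/24 - sum(t^3-t)/48 = 3900/24 - 150/48 = 159.375.
        z = (W - E[W]) / sqrt(Var[W]) = (18 - 39) / 12.6244 = -1.6634.
        Two-sided p = 2*Phi(z) = 0.096223.
Step 6: alpha = 0.1. reject H0.

W+ = 60, W- = 18, W = min = 18, p = 0.096223, reject H0.


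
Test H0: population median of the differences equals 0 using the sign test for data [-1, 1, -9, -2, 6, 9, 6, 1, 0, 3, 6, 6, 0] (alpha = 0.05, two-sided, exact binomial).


Step 1: Discard zero differences. Original n = 13; n_eff = number of nonzero differences = 11.
Nonzero differences (with sign): -1, +1, -9, -2, +6, +9, +6, +1, +3, +6, +6
Step 2: Count signs: positive = 8, negative = 3.
Step 3: Under H0: P(positive) = 0.5, so the number of positives S ~ Bin(11, 0.5).
Step 4: Two-sided exact p-value = sum of Bin(11,0.5) probabilities at or below the observed probability = 0.226562.
Step 5: alpha = 0.05. fail to reject H0.

n_eff = 11, pos = 8, neg = 3, p = 0.226562, fail to reject H0.


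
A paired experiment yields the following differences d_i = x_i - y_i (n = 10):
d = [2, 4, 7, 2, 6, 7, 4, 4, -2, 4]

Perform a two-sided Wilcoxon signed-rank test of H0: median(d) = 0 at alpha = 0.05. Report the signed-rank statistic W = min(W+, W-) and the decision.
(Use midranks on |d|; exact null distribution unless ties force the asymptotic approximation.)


Step 1: Drop any zero differences (none here) and take |d_i|.
|d| = [2, 4, 7, 2, 6, 7, 4, 4, 2, 4]
Step 2: Midrank |d_i| (ties get averaged ranks).
ranks: |2|->2, |4|->5.5, |7|->9.5, |2|->2, |6|->8, |7|->9.5, |4|->5.5, |4|->5.5, |2|->2, |4|->5.5
Step 3: Attach original signs; sum ranks with positive sign and with negative sign.
W+ = 2 + 5.5 + 9.5 + 2 + 8 + 9.5 + 5.5 + 5.5 + 5.5 = 53
W- = 2 = 2
(Check: W+ + W- = 55 should equal n(n+1)/2 = 55.)
Step 4: Test statistic W = min(W+, W-) = 2.
Step 5: Ties in |d|, so use the tie-corrected normal approximation.
        E[W] = n(n+1)/4 = 10*11/4 = 27.5.
        Tie groups: |d|=2 (t=3), |d|=4 (t=4), |d|=7 (t=2); sum(t^3 - t) = 90.
        Var[W] = n(n+1)(2n+1)/24 - sum(t^3-t)/48 = 2310/24 - 90/48 = 94.375.
        z = (W - E[W]) / sqrt(Var[W]) = (2 - 27.5) / 9.7147 = -2.6249.
        Two-sided p = 2*Phi(z) = 0.008668.
Step 6: alpha = 0.05. reject H0.

W+ = 53, W- = 2, W = min = 2, p = 0.008668, reject H0.


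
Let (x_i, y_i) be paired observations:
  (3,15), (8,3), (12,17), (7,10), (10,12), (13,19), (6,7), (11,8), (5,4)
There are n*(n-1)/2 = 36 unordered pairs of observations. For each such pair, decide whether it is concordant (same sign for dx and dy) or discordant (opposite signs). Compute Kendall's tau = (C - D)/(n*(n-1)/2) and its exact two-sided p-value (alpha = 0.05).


Step 1: Enumerate the 36 unordered pairs (i,j) with i<j and classify each by sign(x_j-x_i) * sign(y_j-y_i).
  (1,2):dx=+5,dy=-12->D; (1,3):dx=+9,dy=+2->C; (1,4):dx=+4,dy=-5->D; (1,5):dx=+7,dy=-3->D
  (1,6):dx=+10,dy=+4->C; (1,7):dx=+3,dy=-8->D; (1,8):dx=+8,dy=-7->D; (1,9):dx=+2,dy=-11->D
  (2,3):dx=+4,dy=+14->C; (2,4):dx=-1,dy=+7->D; (2,5):dx=+2,dy=+9->C; (2,6):dx=+5,dy=+16->C
  (2,7):dx=-2,dy=+4->D; (2,8):dx=+3,dy=+5->C; (2,9):dx=-3,dy=+1->D; (3,4):dx=-5,dy=-7->C
  (3,5):dx=-2,dy=-5->C; (3,6):dx=+1,dy=+2->C; (3,7):dx=-6,dy=-10->C; (3,8):dx=-1,dy=-9->C
  (3,9):dx=-7,dy=-13->C; (4,5):dx=+3,dy=+2->C; (4,6):dx=+6,dy=+9->C; (4,7):dx=-1,dy=-3->C
  (4,8):dx=+4,dy=-2->D; (4,9):dx=-2,dy=-6->C; (5,6):dx=+3,dy=+7->C; (5,7):dx=-4,dy=-5->C
  (5,8):dx=+1,dy=-4->D; (5,9):dx=-5,dy=-8->C; (6,7):dx=-7,dy=-12->C; (6,8):dx=-2,dy=-11->C
  (6,9):dx=-8,dy=-15->C; (7,8):dx=+5,dy=+1->C; (7,9):dx=-1,dy=-3->C; (8,9):dx=-6,dy=-4->C
Step 2: C = 25, D = 11, total pairs = 36.
Step 3: tau = (C - D)/(n(n-1)/2) = (25 - 11)/36 = 0.388889.
Step 4: Exact two-sided p-value (enumerate n! = 362880 permutations of y under H0): p = 0.180181.
Step 5: alpha = 0.05. fail to reject H0.

tau_b = 0.3889 (C=25, D=11), p = 0.180181, fail to reject H0.


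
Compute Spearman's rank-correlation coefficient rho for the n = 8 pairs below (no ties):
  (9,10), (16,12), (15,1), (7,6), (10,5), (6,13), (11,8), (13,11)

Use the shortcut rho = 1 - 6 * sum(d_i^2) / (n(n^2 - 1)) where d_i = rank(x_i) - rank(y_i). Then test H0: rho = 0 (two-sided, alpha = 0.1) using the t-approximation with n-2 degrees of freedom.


Step 1: Rank x and y separately (midranks; no ties here).
rank(x): 9->3, 16->8, 15->7, 7->2, 10->4, 6->1, 11->5, 13->6
rank(y): 10->5, 12->7, 1->1, 6->3, 5->2, 13->8, 8->4, 11->6
Step 2: d_i = R_x(i) - R_y(i); compute d_i^2.
  (3-5)^2=4, (8-7)^2=1, (7-1)^2=36, (2-3)^2=1, (4-2)^2=4, (1-8)^2=49, (5-4)^2=1, (6-6)^2=0
sum(d^2) = 96.
Step 3: rho = 1 - 6*96 / (8*(8^2 - 1)) = 1 - 576/504 = -0.142857.
Step 4: Under H0, t = rho * sqrt((n-2)/(1-rho^2)) = -0.3536 ~ t(6).
Step 5: Two-sided p-value from the t-distribution with 6 df = 0.735765.
Step 6: alpha = 0.1. fail to reject H0.

rho = -0.1429, p = 0.735765, fail to reject H0 at alpha = 0.1.


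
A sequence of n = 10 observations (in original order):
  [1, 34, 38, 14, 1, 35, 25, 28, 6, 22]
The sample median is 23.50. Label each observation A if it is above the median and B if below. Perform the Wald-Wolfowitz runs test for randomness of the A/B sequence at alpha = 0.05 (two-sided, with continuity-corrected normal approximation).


Step 1: Compute median = 23.50; label A = above, B = below.
Labels in order: BAABBAAABB  (n_A = 5, n_B = 5)
Step 2: Count runs R = 5.
Step 3: Under H0 (random ordering), E[R] = 2*n_A*n_B/(n_A+n_B) + 1 = 2*5*5/10 + 1 = 6.0000.
        Var[R] = 2*n_A*n_B*(2*n_A*n_B - n_A - n_B) / ((n_A+n_B)^2 * (n_A+n_B-1)) = 2000/900 = 2.2222.
        SD[R] = 1.4907.
Step 4: Continuity-corrected z = (R + 0.5 - E[R]) / SD[R] = (5 + 0.5 - 6.0000) / 1.4907 = -0.3354.
Step 5: Two-sided p-value via normal approximation = 2*(1 - Phi(|z|)) = 0.737316.
Step 6: alpha = 0.05. fail to reject H0.

R = 5, z = -0.3354, p = 0.737316, fail to reject H0.


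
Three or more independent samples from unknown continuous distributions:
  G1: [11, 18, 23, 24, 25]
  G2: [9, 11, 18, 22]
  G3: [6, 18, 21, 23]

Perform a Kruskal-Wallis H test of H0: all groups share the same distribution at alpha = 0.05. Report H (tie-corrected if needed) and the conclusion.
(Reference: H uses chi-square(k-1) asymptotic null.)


Step 1: Combine all N = 13 observations and assign midranks.
sorted (value, group, rank): (6,G3,1), (9,G2,2), (11,G1,3.5), (11,G2,3.5), (18,G1,6), (18,G2,6), (18,G3,6), (21,G3,8), (22,G2,9), (23,G1,10.5), (23,G3,10.5), (24,G1,12), (25,G1,13)
Step 2: Sum ranks within each group.
R_1 = 45 (n_1 = 5)
R_2 = 20.5 (n_2 = 4)
R_3 = 25.5 (n_3 = 4)
Step 3: H = 12/(N(N+1)) * sum(R_i^2/n_i) - 3(N+1)
     = 12/(13*14) * (45^2/5 + 20.5^2/4 + 25.5^2/4) - 3*14
     = 0.065934 * 672.625 - 42
     = 2.348901.
Step 4: Ties present; correction factor C = 1 - 36/(13^3 - 13) = 0.983516. Corrected H = 2.348901 / 0.983516 = 2.388268.
Step 5: Under H0, H ~ chi^2(2); p-value = 0.302966.
Step 6: alpha = 0.05. fail to reject H0.

H = 2.3883, df = 2, p = 0.302966, fail to reject H0.


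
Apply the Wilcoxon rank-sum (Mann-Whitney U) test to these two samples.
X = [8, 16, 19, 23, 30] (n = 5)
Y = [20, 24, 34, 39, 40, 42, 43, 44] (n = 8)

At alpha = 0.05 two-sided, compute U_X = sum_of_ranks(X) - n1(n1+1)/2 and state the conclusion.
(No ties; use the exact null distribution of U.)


Step 1: Combine and sort all 13 observations; assign midranks.
sorted (value, group): (8,X), (16,X), (19,X), (20,Y), (23,X), (24,Y), (30,X), (34,Y), (39,Y), (40,Y), (42,Y), (43,Y), (44,Y)
ranks: 8->1, 16->2, 19->3, 20->4, 23->5, 24->6, 30->7, 34->8, 39->9, 40->10, 42->11, 43->12, 44->13
Step 2: Rank sum for X: R1 = 1 + 2 + 3 + 5 + 7 = 18.
Step 3: U_X = R1 - n1(n1+1)/2 = 18 - 5*6/2 = 18 - 15 = 3.
       U_Y = n1*n2 - U_X = 40 - 3 = 37.
Step 4: No ties, so the exact null distribution of U (based on enumerating the C(13,5) = 1287 equally likely rank assignments) gives the two-sided p-value.
Step 5: p-value = 0.010878; compare to alpha = 0.05. reject H0.

U_X = 3, p = 0.010878, reject H0 at alpha = 0.05.


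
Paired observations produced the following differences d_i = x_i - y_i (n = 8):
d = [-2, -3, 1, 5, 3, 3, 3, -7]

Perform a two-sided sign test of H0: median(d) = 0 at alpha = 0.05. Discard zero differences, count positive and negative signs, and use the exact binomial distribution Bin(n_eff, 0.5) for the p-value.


Step 1: Discard zero differences. Original n = 8; n_eff = number of nonzero differences = 8.
Nonzero differences (with sign): -2, -3, +1, +5, +3, +3, +3, -7
Step 2: Count signs: positive = 5, negative = 3.
Step 3: Under H0: P(positive) = 0.5, so the number of positives S ~ Bin(8, 0.5).
Step 4: Two-sided exact p-value = sum of Bin(8,0.5) probabilities at or below the observed probability = 0.726562.
Step 5: alpha = 0.05. fail to reject H0.

n_eff = 8, pos = 5, neg = 3, p = 0.726562, fail to reject H0.


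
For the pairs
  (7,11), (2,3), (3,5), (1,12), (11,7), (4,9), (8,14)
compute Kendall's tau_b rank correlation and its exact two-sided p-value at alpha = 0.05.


Step 1: Enumerate the 21 unordered pairs (i,j) with i<j and classify each by sign(x_j-x_i) * sign(y_j-y_i).
  (1,2):dx=-5,dy=-8->C; (1,3):dx=-4,dy=-6->C; (1,4):dx=-6,dy=+1->D; (1,5):dx=+4,dy=-4->D
  (1,6):dx=-3,dy=-2->C; (1,7):dx=+1,dy=+3->C; (2,3):dx=+1,dy=+2->C; (2,4):dx=-1,dy=+9->D
  (2,5):dx=+9,dy=+4->C; (2,6):dx=+2,dy=+6->C; (2,7):dx=+6,dy=+11->C; (3,4):dx=-2,dy=+7->D
  (3,5):dx=+8,dy=+2->C; (3,6):dx=+1,dy=+4->C; (3,7):dx=+5,dy=+9->C; (4,5):dx=+10,dy=-5->D
  (4,6):dx=+3,dy=-3->D; (4,7):dx=+7,dy=+2->C; (5,6):dx=-7,dy=+2->D; (5,7):dx=-3,dy=+7->D
  (6,7):dx=+4,dy=+5->C
Step 2: C = 13, D = 8, total pairs = 21.
Step 3: tau = (C - D)/(n(n-1)/2) = (13 - 8)/21 = 0.238095.
Step 4: Exact two-sided p-value (enumerate n! = 5040 permutations of y under H0): p = 0.561905.
Step 5: alpha = 0.05. fail to reject H0.

tau_b = 0.2381 (C=13, D=8), p = 0.561905, fail to reject H0.


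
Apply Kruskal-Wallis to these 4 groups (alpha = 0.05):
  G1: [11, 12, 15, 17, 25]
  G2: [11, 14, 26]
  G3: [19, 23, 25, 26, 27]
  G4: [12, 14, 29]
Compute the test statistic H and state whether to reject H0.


Step 1: Combine all N = 16 observations and assign midranks.
sorted (value, group, rank): (11,G1,1.5), (11,G2,1.5), (12,G1,3.5), (12,G4,3.5), (14,G2,5.5), (14,G4,5.5), (15,G1,7), (17,G1,8), (19,G3,9), (23,G3,10), (25,G1,11.5), (25,G3,11.5), (26,G2,13.5), (26,G3,13.5), (27,G3,15), (29,G4,16)
Step 2: Sum ranks within each group.
R_1 = 31.5 (n_1 = 5)
R_2 = 20.5 (n_2 = 3)
R_3 = 59 (n_3 = 5)
R_4 = 25 (n_4 = 3)
Step 3: H = 12/(N(N+1)) * sum(R_i^2/n_i) - 3(N+1)
     = 12/(16*17) * (31.5^2/5 + 20.5^2/3 + 59^2/5 + 25^2/3) - 3*17
     = 0.044118 * 1243.07 - 51
     = 3.841176.
Step 4: Ties present; correction factor C = 1 - 30/(16^3 - 16) = 0.992647. Corrected H = 3.841176 / 0.992647 = 3.869630.
Step 5: Under H0, H ~ chi^2(3); p-value = 0.275890.
Step 6: alpha = 0.05. fail to reject H0.

H = 3.8696, df = 3, p = 0.275890, fail to reject H0.


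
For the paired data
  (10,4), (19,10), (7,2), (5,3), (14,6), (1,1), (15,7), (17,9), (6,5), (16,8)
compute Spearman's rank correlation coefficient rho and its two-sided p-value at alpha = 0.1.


Step 1: Rank x and y separately (midranks; no ties here).
rank(x): 10->5, 19->10, 7->4, 5->2, 14->6, 1->1, 15->7, 17->9, 6->3, 16->8
rank(y): 4->4, 10->10, 2->2, 3->3, 6->6, 1->1, 7->7, 9->9, 5->5, 8->8
Step 2: d_i = R_x(i) - R_y(i); compute d_i^2.
  (5-4)^2=1, (10-10)^2=0, (4-2)^2=4, (2-3)^2=1, (6-6)^2=0, (1-1)^2=0, (7-7)^2=0, (9-9)^2=0, (3-5)^2=4, (8-8)^2=0
sum(d^2) = 10.
Step 3: rho = 1 - 6*10 / (10*(10^2 - 1)) = 1 - 60/990 = 0.939394.
Step 4: Under H0, t = rho * sqrt((n-2)/(1-rho^2)) = 7.7500 ~ t(8).
Step 5: Two-sided p-value from the t-distribution with 8 df = 0.000055.
Step 6: alpha = 0.1. reject H0.

rho = 0.9394, p = 0.000055, reject H0 at alpha = 0.1.
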